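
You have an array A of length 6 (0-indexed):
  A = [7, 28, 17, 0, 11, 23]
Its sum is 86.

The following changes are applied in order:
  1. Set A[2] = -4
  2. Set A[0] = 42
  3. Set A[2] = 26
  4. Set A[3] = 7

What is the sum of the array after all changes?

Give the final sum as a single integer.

Initial sum: 86
Change 1: A[2] 17 -> -4, delta = -21, sum = 65
Change 2: A[0] 7 -> 42, delta = 35, sum = 100
Change 3: A[2] -4 -> 26, delta = 30, sum = 130
Change 4: A[3] 0 -> 7, delta = 7, sum = 137

Answer: 137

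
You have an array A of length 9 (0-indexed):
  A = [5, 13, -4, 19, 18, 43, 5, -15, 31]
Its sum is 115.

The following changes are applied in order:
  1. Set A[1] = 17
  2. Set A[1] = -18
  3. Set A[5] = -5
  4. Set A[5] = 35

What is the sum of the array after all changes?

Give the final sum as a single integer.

Initial sum: 115
Change 1: A[1] 13 -> 17, delta = 4, sum = 119
Change 2: A[1] 17 -> -18, delta = -35, sum = 84
Change 3: A[5] 43 -> -5, delta = -48, sum = 36
Change 4: A[5] -5 -> 35, delta = 40, sum = 76

Answer: 76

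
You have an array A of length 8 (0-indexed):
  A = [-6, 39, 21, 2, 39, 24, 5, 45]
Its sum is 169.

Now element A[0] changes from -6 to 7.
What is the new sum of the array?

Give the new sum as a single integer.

Answer: 182

Derivation:
Old value at index 0: -6
New value at index 0: 7
Delta = 7 - -6 = 13
New sum = old_sum + delta = 169 + (13) = 182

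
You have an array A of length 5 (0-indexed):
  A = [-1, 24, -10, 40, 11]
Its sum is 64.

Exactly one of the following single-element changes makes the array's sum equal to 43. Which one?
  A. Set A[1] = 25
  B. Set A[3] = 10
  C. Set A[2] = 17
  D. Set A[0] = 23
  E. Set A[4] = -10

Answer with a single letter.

Answer: E

Derivation:
Option A: A[1] 24->25, delta=1, new_sum=64+(1)=65
Option B: A[3] 40->10, delta=-30, new_sum=64+(-30)=34
Option C: A[2] -10->17, delta=27, new_sum=64+(27)=91
Option D: A[0] -1->23, delta=24, new_sum=64+(24)=88
Option E: A[4] 11->-10, delta=-21, new_sum=64+(-21)=43 <-- matches target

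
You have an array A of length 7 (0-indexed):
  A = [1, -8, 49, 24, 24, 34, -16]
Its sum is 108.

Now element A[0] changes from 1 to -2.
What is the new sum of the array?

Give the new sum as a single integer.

Answer: 105

Derivation:
Old value at index 0: 1
New value at index 0: -2
Delta = -2 - 1 = -3
New sum = old_sum + delta = 108 + (-3) = 105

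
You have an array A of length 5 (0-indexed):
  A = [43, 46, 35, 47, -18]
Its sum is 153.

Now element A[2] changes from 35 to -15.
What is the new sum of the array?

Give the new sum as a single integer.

Answer: 103

Derivation:
Old value at index 2: 35
New value at index 2: -15
Delta = -15 - 35 = -50
New sum = old_sum + delta = 153 + (-50) = 103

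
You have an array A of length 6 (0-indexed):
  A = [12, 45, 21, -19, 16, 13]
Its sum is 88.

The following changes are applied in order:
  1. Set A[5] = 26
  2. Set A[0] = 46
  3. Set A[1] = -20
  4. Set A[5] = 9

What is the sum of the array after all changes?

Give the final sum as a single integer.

Answer: 53

Derivation:
Initial sum: 88
Change 1: A[5] 13 -> 26, delta = 13, sum = 101
Change 2: A[0] 12 -> 46, delta = 34, sum = 135
Change 3: A[1] 45 -> -20, delta = -65, sum = 70
Change 4: A[5] 26 -> 9, delta = -17, sum = 53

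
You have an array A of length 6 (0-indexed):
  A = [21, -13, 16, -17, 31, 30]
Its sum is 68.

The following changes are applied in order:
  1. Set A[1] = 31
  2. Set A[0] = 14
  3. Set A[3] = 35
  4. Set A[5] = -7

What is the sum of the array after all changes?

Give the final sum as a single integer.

Initial sum: 68
Change 1: A[1] -13 -> 31, delta = 44, sum = 112
Change 2: A[0] 21 -> 14, delta = -7, sum = 105
Change 3: A[3] -17 -> 35, delta = 52, sum = 157
Change 4: A[5] 30 -> -7, delta = -37, sum = 120

Answer: 120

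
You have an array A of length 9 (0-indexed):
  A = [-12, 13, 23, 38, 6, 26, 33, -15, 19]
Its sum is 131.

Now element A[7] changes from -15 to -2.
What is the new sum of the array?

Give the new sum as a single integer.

Old value at index 7: -15
New value at index 7: -2
Delta = -2 - -15 = 13
New sum = old_sum + delta = 131 + (13) = 144

Answer: 144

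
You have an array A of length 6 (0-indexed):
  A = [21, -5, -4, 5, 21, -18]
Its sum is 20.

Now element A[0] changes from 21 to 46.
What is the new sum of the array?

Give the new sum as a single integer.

Answer: 45

Derivation:
Old value at index 0: 21
New value at index 0: 46
Delta = 46 - 21 = 25
New sum = old_sum + delta = 20 + (25) = 45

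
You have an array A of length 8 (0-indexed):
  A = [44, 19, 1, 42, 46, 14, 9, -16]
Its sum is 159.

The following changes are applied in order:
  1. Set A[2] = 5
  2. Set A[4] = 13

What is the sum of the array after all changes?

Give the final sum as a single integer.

Answer: 130

Derivation:
Initial sum: 159
Change 1: A[2] 1 -> 5, delta = 4, sum = 163
Change 2: A[4] 46 -> 13, delta = -33, sum = 130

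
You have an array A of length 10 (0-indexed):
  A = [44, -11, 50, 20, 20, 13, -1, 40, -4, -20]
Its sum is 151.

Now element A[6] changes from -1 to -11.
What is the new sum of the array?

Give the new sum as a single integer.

Old value at index 6: -1
New value at index 6: -11
Delta = -11 - -1 = -10
New sum = old_sum + delta = 151 + (-10) = 141

Answer: 141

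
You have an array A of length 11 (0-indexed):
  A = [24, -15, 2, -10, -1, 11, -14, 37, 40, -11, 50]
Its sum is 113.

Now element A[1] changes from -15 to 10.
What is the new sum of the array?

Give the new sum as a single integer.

Answer: 138

Derivation:
Old value at index 1: -15
New value at index 1: 10
Delta = 10 - -15 = 25
New sum = old_sum + delta = 113 + (25) = 138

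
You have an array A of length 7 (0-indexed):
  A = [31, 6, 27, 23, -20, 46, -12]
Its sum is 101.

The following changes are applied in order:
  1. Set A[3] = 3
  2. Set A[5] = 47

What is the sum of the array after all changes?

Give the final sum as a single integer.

Initial sum: 101
Change 1: A[3] 23 -> 3, delta = -20, sum = 81
Change 2: A[5] 46 -> 47, delta = 1, sum = 82

Answer: 82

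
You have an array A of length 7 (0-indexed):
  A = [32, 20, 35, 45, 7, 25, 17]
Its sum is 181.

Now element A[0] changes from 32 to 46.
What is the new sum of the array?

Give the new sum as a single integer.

Old value at index 0: 32
New value at index 0: 46
Delta = 46 - 32 = 14
New sum = old_sum + delta = 181 + (14) = 195

Answer: 195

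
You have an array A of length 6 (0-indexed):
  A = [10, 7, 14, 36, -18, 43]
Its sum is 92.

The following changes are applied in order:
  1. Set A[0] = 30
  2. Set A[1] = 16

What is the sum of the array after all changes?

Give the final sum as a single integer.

Initial sum: 92
Change 1: A[0] 10 -> 30, delta = 20, sum = 112
Change 2: A[1] 7 -> 16, delta = 9, sum = 121

Answer: 121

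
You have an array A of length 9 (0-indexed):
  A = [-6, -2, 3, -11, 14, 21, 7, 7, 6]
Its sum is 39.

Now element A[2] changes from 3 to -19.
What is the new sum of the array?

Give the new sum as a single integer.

Answer: 17

Derivation:
Old value at index 2: 3
New value at index 2: -19
Delta = -19 - 3 = -22
New sum = old_sum + delta = 39 + (-22) = 17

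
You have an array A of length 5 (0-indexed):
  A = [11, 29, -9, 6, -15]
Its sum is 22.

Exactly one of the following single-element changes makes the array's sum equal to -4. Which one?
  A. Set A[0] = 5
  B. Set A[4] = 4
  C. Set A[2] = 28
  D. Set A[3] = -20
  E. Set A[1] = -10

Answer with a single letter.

Answer: D

Derivation:
Option A: A[0] 11->5, delta=-6, new_sum=22+(-6)=16
Option B: A[4] -15->4, delta=19, new_sum=22+(19)=41
Option C: A[2] -9->28, delta=37, new_sum=22+(37)=59
Option D: A[3] 6->-20, delta=-26, new_sum=22+(-26)=-4 <-- matches target
Option E: A[1] 29->-10, delta=-39, new_sum=22+(-39)=-17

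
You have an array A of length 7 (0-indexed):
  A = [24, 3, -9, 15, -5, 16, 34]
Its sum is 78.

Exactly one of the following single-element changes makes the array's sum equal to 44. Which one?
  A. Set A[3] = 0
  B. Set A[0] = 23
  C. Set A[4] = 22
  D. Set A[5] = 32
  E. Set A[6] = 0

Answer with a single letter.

Answer: E

Derivation:
Option A: A[3] 15->0, delta=-15, new_sum=78+(-15)=63
Option B: A[0] 24->23, delta=-1, new_sum=78+(-1)=77
Option C: A[4] -5->22, delta=27, new_sum=78+(27)=105
Option D: A[5] 16->32, delta=16, new_sum=78+(16)=94
Option E: A[6] 34->0, delta=-34, new_sum=78+(-34)=44 <-- matches target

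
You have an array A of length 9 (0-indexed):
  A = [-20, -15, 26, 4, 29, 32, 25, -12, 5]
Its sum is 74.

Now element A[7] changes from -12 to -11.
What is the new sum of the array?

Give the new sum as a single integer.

Answer: 75

Derivation:
Old value at index 7: -12
New value at index 7: -11
Delta = -11 - -12 = 1
New sum = old_sum + delta = 74 + (1) = 75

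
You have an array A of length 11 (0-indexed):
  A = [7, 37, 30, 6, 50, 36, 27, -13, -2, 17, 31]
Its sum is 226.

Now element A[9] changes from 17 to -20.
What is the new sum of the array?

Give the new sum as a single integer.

Old value at index 9: 17
New value at index 9: -20
Delta = -20 - 17 = -37
New sum = old_sum + delta = 226 + (-37) = 189

Answer: 189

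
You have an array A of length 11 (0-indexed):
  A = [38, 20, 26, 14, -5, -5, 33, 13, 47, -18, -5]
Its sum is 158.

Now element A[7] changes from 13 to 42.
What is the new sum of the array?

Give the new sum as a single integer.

Answer: 187

Derivation:
Old value at index 7: 13
New value at index 7: 42
Delta = 42 - 13 = 29
New sum = old_sum + delta = 158 + (29) = 187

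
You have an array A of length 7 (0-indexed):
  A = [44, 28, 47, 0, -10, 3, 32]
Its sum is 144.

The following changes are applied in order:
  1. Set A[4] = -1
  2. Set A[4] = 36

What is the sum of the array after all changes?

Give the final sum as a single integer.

Answer: 190

Derivation:
Initial sum: 144
Change 1: A[4] -10 -> -1, delta = 9, sum = 153
Change 2: A[4] -1 -> 36, delta = 37, sum = 190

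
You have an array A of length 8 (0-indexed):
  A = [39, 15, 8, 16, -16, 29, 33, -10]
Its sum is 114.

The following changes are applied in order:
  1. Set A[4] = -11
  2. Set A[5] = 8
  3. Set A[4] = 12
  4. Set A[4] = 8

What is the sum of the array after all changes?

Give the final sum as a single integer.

Initial sum: 114
Change 1: A[4] -16 -> -11, delta = 5, sum = 119
Change 2: A[5] 29 -> 8, delta = -21, sum = 98
Change 3: A[4] -11 -> 12, delta = 23, sum = 121
Change 4: A[4] 12 -> 8, delta = -4, sum = 117

Answer: 117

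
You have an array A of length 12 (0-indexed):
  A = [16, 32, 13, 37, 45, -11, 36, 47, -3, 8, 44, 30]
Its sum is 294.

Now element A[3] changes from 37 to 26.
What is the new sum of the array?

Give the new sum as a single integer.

Answer: 283

Derivation:
Old value at index 3: 37
New value at index 3: 26
Delta = 26 - 37 = -11
New sum = old_sum + delta = 294 + (-11) = 283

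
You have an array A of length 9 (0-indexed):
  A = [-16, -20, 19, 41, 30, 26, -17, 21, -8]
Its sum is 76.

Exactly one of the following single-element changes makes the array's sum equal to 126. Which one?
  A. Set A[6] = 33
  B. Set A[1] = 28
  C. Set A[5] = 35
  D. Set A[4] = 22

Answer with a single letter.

Option A: A[6] -17->33, delta=50, new_sum=76+(50)=126 <-- matches target
Option B: A[1] -20->28, delta=48, new_sum=76+(48)=124
Option C: A[5] 26->35, delta=9, new_sum=76+(9)=85
Option D: A[4] 30->22, delta=-8, new_sum=76+(-8)=68

Answer: A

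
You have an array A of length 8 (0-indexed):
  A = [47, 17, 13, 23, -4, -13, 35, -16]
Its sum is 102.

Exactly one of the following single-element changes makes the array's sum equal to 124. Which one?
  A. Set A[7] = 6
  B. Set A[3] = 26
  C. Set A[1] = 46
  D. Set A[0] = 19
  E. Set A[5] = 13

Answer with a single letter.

Answer: A

Derivation:
Option A: A[7] -16->6, delta=22, new_sum=102+(22)=124 <-- matches target
Option B: A[3] 23->26, delta=3, new_sum=102+(3)=105
Option C: A[1] 17->46, delta=29, new_sum=102+(29)=131
Option D: A[0] 47->19, delta=-28, new_sum=102+(-28)=74
Option E: A[5] -13->13, delta=26, new_sum=102+(26)=128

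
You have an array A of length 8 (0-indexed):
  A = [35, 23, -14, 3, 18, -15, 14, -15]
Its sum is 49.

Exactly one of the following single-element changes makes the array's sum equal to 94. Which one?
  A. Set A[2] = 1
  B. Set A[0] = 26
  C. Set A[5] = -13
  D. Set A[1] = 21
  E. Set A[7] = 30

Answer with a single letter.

Answer: E

Derivation:
Option A: A[2] -14->1, delta=15, new_sum=49+(15)=64
Option B: A[0] 35->26, delta=-9, new_sum=49+(-9)=40
Option C: A[5] -15->-13, delta=2, new_sum=49+(2)=51
Option D: A[1] 23->21, delta=-2, new_sum=49+(-2)=47
Option E: A[7] -15->30, delta=45, new_sum=49+(45)=94 <-- matches target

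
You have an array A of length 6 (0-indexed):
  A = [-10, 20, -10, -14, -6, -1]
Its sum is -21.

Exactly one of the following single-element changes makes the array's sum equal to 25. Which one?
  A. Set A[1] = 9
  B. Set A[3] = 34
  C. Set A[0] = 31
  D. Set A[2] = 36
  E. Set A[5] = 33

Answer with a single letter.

Option A: A[1] 20->9, delta=-11, new_sum=-21+(-11)=-32
Option B: A[3] -14->34, delta=48, new_sum=-21+(48)=27
Option C: A[0] -10->31, delta=41, new_sum=-21+(41)=20
Option D: A[2] -10->36, delta=46, new_sum=-21+(46)=25 <-- matches target
Option E: A[5] -1->33, delta=34, new_sum=-21+(34)=13

Answer: D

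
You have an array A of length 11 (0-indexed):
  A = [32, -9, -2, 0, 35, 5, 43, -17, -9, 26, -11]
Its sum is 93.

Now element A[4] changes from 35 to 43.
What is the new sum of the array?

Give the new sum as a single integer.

Answer: 101

Derivation:
Old value at index 4: 35
New value at index 4: 43
Delta = 43 - 35 = 8
New sum = old_sum + delta = 93 + (8) = 101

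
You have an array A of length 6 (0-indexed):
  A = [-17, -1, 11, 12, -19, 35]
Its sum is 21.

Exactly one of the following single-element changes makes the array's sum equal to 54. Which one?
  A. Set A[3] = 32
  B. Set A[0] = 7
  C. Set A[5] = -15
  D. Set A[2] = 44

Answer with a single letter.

Answer: D

Derivation:
Option A: A[3] 12->32, delta=20, new_sum=21+(20)=41
Option B: A[0] -17->7, delta=24, new_sum=21+(24)=45
Option C: A[5] 35->-15, delta=-50, new_sum=21+(-50)=-29
Option D: A[2] 11->44, delta=33, new_sum=21+(33)=54 <-- matches target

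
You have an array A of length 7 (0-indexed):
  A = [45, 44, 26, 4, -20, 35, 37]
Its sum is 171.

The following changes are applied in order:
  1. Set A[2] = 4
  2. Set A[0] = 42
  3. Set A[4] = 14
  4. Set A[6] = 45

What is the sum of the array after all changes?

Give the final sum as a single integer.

Initial sum: 171
Change 1: A[2] 26 -> 4, delta = -22, sum = 149
Change 2: A[0] 45 -> 42, delta = -3, sum = 146
Change 3: A[4] -20 -> 14, delta = 34, sum = 180
Change 4: A[6] 37 -> 45, delta = 8, sum = 188

Answer: 188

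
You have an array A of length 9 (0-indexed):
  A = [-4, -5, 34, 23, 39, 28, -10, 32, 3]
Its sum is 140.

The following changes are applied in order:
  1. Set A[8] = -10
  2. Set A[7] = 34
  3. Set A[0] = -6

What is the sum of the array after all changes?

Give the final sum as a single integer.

Initial sum: 140
Change 1: A[8] 3 -> -10, delta = -13, sum = 127
Change 2: A[7] 32 -> 34, delta = 2, sum = 129
Change 3: A[0] -4 -> -6, delta = -2, sum = 127

Answer: 127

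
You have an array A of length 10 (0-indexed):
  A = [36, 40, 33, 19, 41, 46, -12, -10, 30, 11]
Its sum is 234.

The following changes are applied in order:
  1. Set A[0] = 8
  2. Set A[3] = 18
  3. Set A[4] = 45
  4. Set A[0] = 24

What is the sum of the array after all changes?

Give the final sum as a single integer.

Answer: 225

Derivation:
Initial sum: 234
Change 1: A[0] 36 -> 8, delta = -28, sum = 206
Change 2: A[3] 19 -> 18, delta = -1, sum = 205
Change 3: A[4] 41 -> 45, delta = 4, sum = 209
Change 4: A[0] 8 -> 24, delta = 16, sum = 225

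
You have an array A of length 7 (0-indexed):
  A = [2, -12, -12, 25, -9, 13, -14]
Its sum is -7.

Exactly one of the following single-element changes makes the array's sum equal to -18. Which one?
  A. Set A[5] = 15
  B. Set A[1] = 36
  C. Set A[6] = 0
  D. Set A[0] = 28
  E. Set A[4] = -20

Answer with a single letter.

Option A: A[5] 13->15, delta=2, new_sum=-7+(2)=-5
Option B: A[1] -12->36, delta=48, new_sum=-7+(48)=41
Option C: A[6] -14->0, delta=14, new_sum=-7+(14)=7
Option D: A[0] 2->28, delta=26, new_sum=-7+(26)=19
Option E: A[4] -9->-20, delta=-11, new_sum=-7+(-11)=-18 <-- matches target

Answer: E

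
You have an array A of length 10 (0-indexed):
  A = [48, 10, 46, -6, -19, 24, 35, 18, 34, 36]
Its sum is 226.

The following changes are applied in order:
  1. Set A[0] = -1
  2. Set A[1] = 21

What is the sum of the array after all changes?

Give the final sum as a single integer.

Answer: 188

Derivation:
Initial sum: 226
Change 1: A[0] 48 -> -1, delta = -49, sum = 177
Change 2: A[1] 10 -> 21, delta = 11, sum = 188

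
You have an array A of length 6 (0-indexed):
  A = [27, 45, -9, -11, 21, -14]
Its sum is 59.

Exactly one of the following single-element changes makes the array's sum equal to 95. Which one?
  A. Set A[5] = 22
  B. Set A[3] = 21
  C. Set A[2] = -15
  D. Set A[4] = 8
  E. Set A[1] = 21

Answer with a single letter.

Answer: A

Derivation:
Option A: A[5] -14->22, delta=36, new_sum=59+(36)=95 <-- matches target
Option B: A[3] -11->21, delta=32, new_sum=59+(32)=91
Option C: A[2] -9->-15, delta=-6, new_sum=59+(-6)=53
Option D: A[4] 21->8, delta=-13, new_sum=59+(-13)=46
Option E: A[1] 45->21, delta=-24, new_sum=59+(-24)=35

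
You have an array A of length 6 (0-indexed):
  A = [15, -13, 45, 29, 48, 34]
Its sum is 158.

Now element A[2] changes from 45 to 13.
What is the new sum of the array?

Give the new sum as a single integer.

Answer: 126

Derivation:
Old value at index 2: 45
New value at index 2: 13
Delta = 13 - 45 = -32
New sum = old_sum + delta = 158 + (-32) = 126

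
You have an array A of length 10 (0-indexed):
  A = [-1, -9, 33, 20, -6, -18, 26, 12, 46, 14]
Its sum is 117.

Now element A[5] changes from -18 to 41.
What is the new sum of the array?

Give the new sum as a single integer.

Answer: 176

Derivation:
Old value at index 5: -18
New value at index 5: 41
Delta = 41 - -18 = 59
New sum = old_sum + delta = 117 + (59) = 176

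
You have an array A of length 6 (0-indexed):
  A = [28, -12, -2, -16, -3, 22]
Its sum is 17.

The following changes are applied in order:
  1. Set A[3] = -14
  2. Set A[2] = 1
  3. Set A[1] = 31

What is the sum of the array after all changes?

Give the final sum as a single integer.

Initial sum: 17
Change 1: A[3] -16 -> -14, delta = 2, sum = 19
Change 2: A[2] -2 -> 1, delta = 3, sum = 22
Change 3: A[1] -12 -> 31, delta = 43, sum = 65

Answer: 65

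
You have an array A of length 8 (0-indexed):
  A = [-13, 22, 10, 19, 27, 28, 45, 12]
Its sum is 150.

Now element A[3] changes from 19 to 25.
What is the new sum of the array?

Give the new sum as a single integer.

Old value at index 3: 19
New value at index 3: 25
Delta = 25 - 19 = 6
New sum = old_sum + delta = 150 + (6) = 156

Answer: 156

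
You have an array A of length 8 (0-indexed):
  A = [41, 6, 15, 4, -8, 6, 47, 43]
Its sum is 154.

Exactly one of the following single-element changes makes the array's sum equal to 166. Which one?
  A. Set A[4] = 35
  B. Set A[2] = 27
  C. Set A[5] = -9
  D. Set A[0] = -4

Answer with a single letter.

Answer: B

Derivation:
Option A: A[4] -8->35, delta=43, new_sum=154+(43)=197
Option B: A[2] 15->27, delta=12, new_sum=154+(12)=166 <-- matches target
Option C: A[5] 6->-9, delta=-15, new_sum=154+(-15)=139
Option D: A[0] 41->-4, delta=-45, new_sum=154+(-45)=109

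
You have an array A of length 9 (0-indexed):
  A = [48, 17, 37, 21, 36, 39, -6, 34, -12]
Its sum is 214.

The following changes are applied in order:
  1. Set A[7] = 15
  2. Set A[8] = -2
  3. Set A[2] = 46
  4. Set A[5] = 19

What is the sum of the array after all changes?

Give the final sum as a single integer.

Initial sum: 214
Change 1: A[7] 34 -> 15, delta = -19, sum = 195
Change 2: A[8] -12 -> -2, delta = 10, sum = 205
Change 3: A[2] 37 -> 46, delta = 9, sum = 214
Change 4: A[5] 39 -> 19, delta = -20, sum = 194

Answer: 194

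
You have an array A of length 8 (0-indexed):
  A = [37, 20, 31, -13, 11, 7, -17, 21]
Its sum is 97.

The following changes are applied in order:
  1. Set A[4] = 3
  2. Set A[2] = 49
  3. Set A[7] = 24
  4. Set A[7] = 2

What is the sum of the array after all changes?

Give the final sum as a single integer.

Initial sum: 97
Change 1: A[4] 11 -> 3, delta = -8, sum = 89
Change 2: A[2] 31 -> 49, delta = 18, sum = 107
Change 3: A[7] 21 -> 24, delta = 3, sum = 110
Change 4: A[7] 24 -> 2, delta = -22, sum = 88

Answer: 88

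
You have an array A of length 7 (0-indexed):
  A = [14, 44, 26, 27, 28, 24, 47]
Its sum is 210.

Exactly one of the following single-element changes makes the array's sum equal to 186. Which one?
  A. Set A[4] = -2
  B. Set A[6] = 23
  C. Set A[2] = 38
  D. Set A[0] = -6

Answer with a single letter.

Option A: A[4] 28->-2, delta=-30, new_sum=210+(-30)=180
Option B: A[6] 47->23, delta=-24, new_sum=210+(-24)=186 <-- matches target
Option C: A[2] 26->38, delta=12, new_sum=210+(12)=222
Option D: A[0] 14->-6, delta=-20, new_sum=210+(-20)=190

Answer: B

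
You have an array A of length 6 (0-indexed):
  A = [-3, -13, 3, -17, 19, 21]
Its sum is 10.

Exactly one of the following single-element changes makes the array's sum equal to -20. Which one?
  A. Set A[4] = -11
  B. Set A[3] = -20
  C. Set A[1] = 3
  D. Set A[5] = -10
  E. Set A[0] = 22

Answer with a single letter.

Answer: A

Derivation:
Option A: A[4] 19->-11, delta=-30, new_sum=10+(-30)=-20 <-- matches target
Option B: A[3] -17->-20, delta=-3, new_sum=10+(-3)=7
Option C: A[1] -13->3, delta=16, new_sum=10+(16)=26
Option D: A[5] 21->-10, delta=-31, new_sum=10+(-31)=-21
Option E: A[0] -3->22, delta=25, new_sum=10+(25)=35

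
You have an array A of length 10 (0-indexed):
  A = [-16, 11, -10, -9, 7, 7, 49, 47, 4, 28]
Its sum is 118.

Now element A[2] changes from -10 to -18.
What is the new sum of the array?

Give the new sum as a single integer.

Old value at index 2: -10
New value at index 2: -18
Delta = -18 - -10 = -8
New sum = old_sum + delta = 118 + (-8) = 110

Answer: 110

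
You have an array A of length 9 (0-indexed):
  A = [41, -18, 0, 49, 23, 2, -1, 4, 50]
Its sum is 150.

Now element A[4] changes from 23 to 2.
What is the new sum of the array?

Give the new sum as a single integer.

Answer: 129

Derivation:
Old value at index 4: 23
New value at index 4: 2
Delta = 2 - 23 = -21
New sum = old_sum + delta = 150 + (-21) = 129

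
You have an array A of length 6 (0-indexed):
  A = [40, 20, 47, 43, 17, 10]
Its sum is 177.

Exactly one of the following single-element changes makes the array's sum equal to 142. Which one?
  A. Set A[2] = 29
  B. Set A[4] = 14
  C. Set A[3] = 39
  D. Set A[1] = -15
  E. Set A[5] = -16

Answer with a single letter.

Answer: D

Derivation:
Option A: A[2] 47->29, delta=-18, new_sum=177+(-18)=159
Option B: A[4] 17->14, delta=-3, new_sum=177+(-3)=174
Option C: A[3] 43->39, delta=-4, new_sum=177+(-4)=173
Option D: A[1] 20->-15, delta=-35, new_sum=177+(-35)=142 <-- matches target
Option E: A[5] 10->-16, delta=-26, new_sum=177+(-26)=151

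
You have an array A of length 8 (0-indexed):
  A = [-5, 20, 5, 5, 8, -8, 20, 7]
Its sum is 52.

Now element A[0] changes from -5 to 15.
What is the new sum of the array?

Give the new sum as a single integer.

Old value at index 0: -5
New value at index 0: 15
Delta = 15 - -5 = 20
New sum = old_sum + delta = 52 + (20) = 72

Answer: 72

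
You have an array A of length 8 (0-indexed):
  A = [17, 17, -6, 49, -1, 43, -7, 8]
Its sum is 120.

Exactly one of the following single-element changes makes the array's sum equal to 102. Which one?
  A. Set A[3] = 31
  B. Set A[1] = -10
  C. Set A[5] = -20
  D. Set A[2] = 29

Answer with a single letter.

Answer: A

Derivation:
Option A: A[3] 49->31, delta=-18, new_sum=120+(-18)=102 <-- matches target
Option B: A[1] 17->-10, delta=-27, new_sum=120+(-27)=93
Option C: A[5] 43->-20, delta=-63, new_sum=120+(-63)=57
Option D: A[2] -6->29, delta=35, new_sum=120+(35)=155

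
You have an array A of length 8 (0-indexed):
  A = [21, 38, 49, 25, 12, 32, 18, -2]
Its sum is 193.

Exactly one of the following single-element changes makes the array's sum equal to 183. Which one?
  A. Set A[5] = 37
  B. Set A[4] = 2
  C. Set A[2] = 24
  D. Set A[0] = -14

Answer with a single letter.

Answer: B

Derivation:
Option A: A[5] 32->37, delta=5, new_sum=193+(5)=198
Option B: A[4] 12->2, delta=-10, new_sum=193+(-10)=183 <-- matches target
Option C: A[2] 49->24, delta=-25, new_sum=193+(-25)=168
Option D: A[0] 21->-14, delta=-35, new_sum=193+(-35)=158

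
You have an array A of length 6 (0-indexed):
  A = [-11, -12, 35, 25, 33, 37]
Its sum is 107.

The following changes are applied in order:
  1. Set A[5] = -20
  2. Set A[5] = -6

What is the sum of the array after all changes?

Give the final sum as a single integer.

Initial sum: 107
Change 1: A[5] 37 -> -20, delta = -57, sum = 50
Change 2: A[5] -20 -> -6, delta = 14, sum = 64

Answer: 64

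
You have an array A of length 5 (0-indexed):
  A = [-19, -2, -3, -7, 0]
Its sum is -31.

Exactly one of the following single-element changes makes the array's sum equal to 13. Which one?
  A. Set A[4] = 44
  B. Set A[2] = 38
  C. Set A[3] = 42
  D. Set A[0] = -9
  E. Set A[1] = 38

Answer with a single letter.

Option A: A[4] 0->44, delta=44, new_sum=-31+(44)=13 <-- matches target
Option B: A[2] -3->38, delta=41, new_sum=-31+(41)=10
Option C: A[3] -7->42, delta=49, new_sum=-31+(49)=18
Option D: A[0] -19->-9, delta=10, new_sum=-31+(10)=-21
Option E: A[1] -2->38, delta=40, new_sum=-31+(40)=9

Answer: A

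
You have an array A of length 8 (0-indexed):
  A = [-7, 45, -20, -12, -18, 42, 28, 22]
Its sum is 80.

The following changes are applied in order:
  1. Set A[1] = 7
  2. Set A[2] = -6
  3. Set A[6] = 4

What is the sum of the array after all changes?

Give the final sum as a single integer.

Answer: 32

Derivation:
Initial sum: 80
Change 1: A[1] 45 -> 7, delta = -38, sum = 42
Change 2: A[2] -20 -> -6, delta = 14, sum = 56
Change 3: A[6] 28 -> 4, delta = -24, sum = 32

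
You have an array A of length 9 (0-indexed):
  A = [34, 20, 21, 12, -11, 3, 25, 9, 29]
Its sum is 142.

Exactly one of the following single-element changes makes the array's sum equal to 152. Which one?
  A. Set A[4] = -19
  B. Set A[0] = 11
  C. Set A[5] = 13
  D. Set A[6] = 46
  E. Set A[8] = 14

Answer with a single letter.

Answer: C

Derivation:
Option A: A[4] -11->-19, delta=-8, new_sum=142+(-8)=134
Option B: A[0] 34->11, delta=-23, new_sum=142+(-23)=119
Option C: A[5] 3->13, delta=10, new_sum=142+(10)=152 <-- matches target
Option D: A[6] 25->46, delta=21, new_sum=142+(21)=163
Option E: A[8] 29->14, delta=-15, new_sum=142+(-15)=127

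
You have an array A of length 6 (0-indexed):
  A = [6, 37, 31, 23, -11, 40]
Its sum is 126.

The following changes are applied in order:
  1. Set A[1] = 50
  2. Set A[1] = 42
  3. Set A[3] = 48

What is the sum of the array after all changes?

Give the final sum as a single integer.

Initial sum: 126
Change 1: A[1] 37 -> 50, delta = 13, sum = 139
Change 2: A[1] 50 -> 42, delta = -8, sum = 131
Change 3: A[3] 23 -> 48, delta = 25, sum = 156

Answer: 156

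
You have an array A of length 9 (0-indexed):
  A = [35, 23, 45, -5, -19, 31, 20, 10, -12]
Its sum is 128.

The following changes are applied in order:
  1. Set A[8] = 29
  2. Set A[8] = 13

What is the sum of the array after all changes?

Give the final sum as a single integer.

Answer: 153

Derivation:
Initial sum: 128
Change 1: A[8] -12 -> 29, delta = 41, sum = 169
Change 2: A[8] 29 -> 13, delta = -16, sum = 153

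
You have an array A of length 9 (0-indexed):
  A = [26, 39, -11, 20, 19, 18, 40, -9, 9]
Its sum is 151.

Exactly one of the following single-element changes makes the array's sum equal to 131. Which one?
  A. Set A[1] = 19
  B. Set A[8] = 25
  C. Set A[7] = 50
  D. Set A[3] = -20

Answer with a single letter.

Option A: A[1] 39->19, delta=-20, new_sum=151+(-20)=131 <-- matches target
Option B: A[8] 9->25, delta=16, new_sum=151+(16)=167
Option C: A[7] -9->50, delta=59, new_sum=151+(59)=210
Option D: A[3] 20->-20, delta=-40, new_sum=151+(-40)=111

Answer: A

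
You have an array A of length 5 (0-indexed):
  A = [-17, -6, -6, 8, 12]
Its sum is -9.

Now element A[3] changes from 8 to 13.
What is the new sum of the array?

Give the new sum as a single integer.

Answer: -4

Derivation:
Old value at index 3: 8
New value at index 3: 13
Delta = 13 - 8 = 5
New sum = old_sum + delta = -9 + (5) = -4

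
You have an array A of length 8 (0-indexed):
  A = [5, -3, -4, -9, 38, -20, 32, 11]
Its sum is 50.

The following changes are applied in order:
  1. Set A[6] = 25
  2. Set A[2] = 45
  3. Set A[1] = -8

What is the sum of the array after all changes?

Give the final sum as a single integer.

Initial sum: 50
Change 1: A[6] 32 -> 25, delta = -7, sum = 43
Change 2: A[2] -4 -> 45, delta = 49, sum = 92
Change 3: A[1] -3 -> -8, delta = -5, sum = 87

Answer: 87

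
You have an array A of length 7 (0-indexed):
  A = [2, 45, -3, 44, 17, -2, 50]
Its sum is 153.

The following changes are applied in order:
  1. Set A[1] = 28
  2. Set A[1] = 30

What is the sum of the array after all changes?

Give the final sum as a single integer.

Initial sum: 153
Change 1: A[1] 45 -> 28, delta = -17, sum = 136
Change 2: A[1] 28 -> 30, delta = 2, sum = 138

Answer: 138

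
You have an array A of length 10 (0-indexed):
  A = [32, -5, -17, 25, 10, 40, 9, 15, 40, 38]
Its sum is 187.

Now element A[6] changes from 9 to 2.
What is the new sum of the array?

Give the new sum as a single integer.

Old value at index 6: 9
New value at index 6: 2
Delta = 2 - 9 = -7
New sum = old_sum + delta = 187 + (-7) = 180

Answer: 180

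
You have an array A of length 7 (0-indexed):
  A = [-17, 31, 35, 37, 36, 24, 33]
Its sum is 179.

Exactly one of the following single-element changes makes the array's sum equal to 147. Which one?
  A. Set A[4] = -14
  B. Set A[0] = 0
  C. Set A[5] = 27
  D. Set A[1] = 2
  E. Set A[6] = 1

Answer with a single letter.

Answer: E

Derivation:
Option A: A[4] 36->-14, delta=-50, new_sum=179+(-50)=129
Option B: A[0] -17->0, delta=17, new_sum=179+(17)=196
Option C: A[5] 24->27, delta=3, new_sum=179+(3)=182
Option D: A[1] 31->2, delta=-29, new_sum=179+(-29)=150
Option E: A[6] 33->1, delta=-32, new_sum=179+(-32)=147 <-- matches target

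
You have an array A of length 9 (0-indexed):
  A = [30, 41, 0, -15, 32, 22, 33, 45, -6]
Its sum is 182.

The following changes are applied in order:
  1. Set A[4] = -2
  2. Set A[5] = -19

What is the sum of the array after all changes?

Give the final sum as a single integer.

Answer: 107

Derivation:
Initial sum: 182
Change 1: A[4] 32 -> -2, delta = -34, sum = 148
Change 2: A[5] 22 -> -19, delta = -41, sum = 107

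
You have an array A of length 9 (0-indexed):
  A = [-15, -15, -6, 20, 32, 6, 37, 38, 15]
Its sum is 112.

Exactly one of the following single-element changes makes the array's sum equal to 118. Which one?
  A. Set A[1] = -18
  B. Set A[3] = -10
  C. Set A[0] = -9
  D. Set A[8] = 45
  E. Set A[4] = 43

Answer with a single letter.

Option A: A[1] -15->-18, delta=-3, new_sum=112+(-3)=109
Option B: A[3] 20->-10, delta=-30, new_sum=112+(-30)=82
Option C: A[0] -15->-9, delta=6, new_sum=112+(6)=118 <-- matches target
Option D: A[8] 15->45, delta=30, new_sum=112+(30)=142
Option E: A[4] 32->43, delta=11, new_sum=112+(11)=123

Answer: C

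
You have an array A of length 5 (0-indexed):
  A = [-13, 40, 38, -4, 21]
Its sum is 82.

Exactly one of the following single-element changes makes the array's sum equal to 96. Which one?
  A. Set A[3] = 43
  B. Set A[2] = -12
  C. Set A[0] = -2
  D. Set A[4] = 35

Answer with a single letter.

Answer: D

Derivation:
Option A: A[3] -4->43, delta=47, new_sum=82+(47)=129
Option B: A[2] 38->-12, delta=-50, new_sum=82+(-50)=32
Option C: A[0] -13->-2, delta=11, new_sum=82+(11)=93
Option D: A[4] 21->35, delta=14, new_sum=82+(14)=96 <-- matches target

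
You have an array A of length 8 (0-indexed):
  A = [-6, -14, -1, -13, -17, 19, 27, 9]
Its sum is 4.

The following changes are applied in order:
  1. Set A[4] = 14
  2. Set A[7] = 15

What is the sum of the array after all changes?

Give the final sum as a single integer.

Answer: 41

Derivation:
Initial sum: 4
Change 1: A[4] -17 -> 14, delta = 31, sum = 35
Change 2: A[7] 9 -> 15, delta = 6, sum = 41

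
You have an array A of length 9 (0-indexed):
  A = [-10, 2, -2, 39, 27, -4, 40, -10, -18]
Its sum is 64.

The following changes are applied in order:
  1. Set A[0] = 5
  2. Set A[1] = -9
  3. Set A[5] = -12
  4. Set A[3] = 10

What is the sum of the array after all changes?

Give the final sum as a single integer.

Answer: 31

Derivation:
Initial sum: 64
Change 1: A[0] -10 -> 5, delta = 15, sum = 79
Change 2: A[1] 2 -> -9, delta = -11, sum = 68
Change 3: A[5] -4 -> -12, delta = -8, sum = 60
Change 4: A[3] 39 -> 10, delta = -29, sum = 31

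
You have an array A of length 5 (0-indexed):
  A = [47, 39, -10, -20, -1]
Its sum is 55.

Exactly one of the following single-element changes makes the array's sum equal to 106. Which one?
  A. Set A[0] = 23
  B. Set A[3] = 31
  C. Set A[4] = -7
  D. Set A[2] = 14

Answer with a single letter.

Answer: B

Derivation:
Option A: A[0] 47->23, delta=-24, new_sum=55+(-24)=31
Option B: A[3] -20->31, delta=51, new_sum=55+(51)=106 <-- matches target
Option C: A[4] -1->-7, delta=-6, new_sum=55+(-6)=49
Option D: A[2] -10->14, delta=24, new_sum=55+(24)=79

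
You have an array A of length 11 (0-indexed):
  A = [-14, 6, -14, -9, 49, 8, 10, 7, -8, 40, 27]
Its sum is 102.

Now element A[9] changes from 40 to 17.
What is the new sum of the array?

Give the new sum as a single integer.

Answer: 79

Derivation:
Old value at index 9: 40
New value at index 9: 17
Delta = 17 - 40 = -23
New sum = old_sum + delta = 102 + (-23) = 79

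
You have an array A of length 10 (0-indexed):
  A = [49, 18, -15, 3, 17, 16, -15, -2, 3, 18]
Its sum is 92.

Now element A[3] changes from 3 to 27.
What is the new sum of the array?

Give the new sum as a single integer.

Answer: 116

Derivation:
Old value at index 3: 3
New value at index 3: 27
Delta = 27 - 3 = 24
New sum = old_sum + delta = 92 + (24) = 116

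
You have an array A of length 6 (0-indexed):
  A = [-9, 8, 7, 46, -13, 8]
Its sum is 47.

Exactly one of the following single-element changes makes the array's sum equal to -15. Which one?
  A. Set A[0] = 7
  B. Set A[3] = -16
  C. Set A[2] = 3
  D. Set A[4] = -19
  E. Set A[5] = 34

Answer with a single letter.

Answer: B

Derivation:
Option A: A[0] -9->7, delta=16, new_sum=47+(16)=63
Option B: A[3] 46->-16, delta=-62, new_sum=47+(-62)=-15 <-- matches target
Option C: A[2] 7->3, delta=-4, new_sum=47+(-4)=43
Option D: A[4] -13->-19, delta=-6, new_sum=47+(-6)=41
Option E: A[5] 8->34, delta=26, new_sum=47+(26)=73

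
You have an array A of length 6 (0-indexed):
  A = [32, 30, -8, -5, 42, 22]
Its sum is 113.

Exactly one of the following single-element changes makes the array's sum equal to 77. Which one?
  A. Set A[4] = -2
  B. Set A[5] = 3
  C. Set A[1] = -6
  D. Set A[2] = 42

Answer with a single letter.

Answer: C

Derivation:
Option A: A[4] 42->-2, delta=-44, new_sum=113+(-44)=69
Option B: A[5] 22->3, delta=-19, new_sum=113+(-19)=94
Option C: A[1] 30->-6, delta=-36, new_sum=113+(-36)=77 <-- matches target
Option D: A[2] -8->42, delta=50, new_sum=113+(50)=163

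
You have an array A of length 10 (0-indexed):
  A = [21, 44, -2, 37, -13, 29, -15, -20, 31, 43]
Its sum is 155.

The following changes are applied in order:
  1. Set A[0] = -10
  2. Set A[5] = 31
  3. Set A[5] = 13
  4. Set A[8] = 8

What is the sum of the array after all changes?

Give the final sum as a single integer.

Answer: 85

Derivation:
Initial sum: 155
Change 1: A[0] 21 -> -10, delta = -31, sum = 124
Change 2: A[5] 29 -> 31, delta = 2, sum = 126
Change 3: A[5] 31 -> 13, delta = -18, sum = 108
Change 4: A[8] 31 -> 8, delta = -23, sum = 85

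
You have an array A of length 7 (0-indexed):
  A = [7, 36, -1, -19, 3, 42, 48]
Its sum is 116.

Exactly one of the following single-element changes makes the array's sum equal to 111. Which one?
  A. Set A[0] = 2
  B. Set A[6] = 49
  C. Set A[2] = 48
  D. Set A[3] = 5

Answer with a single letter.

Option A: A[0] 7->2, delta=-5, new_sum=116+(-5)=111 <-- matches target
Option B: A[6] 48->49, delta=1, new_sum=116+(1)=117
Option C: A[2] -1->48, delta=49, new_sum=116+(49)=165
Option D: A[3] -19->5, delta=24, new_sum=116+(24)=140

Answer: A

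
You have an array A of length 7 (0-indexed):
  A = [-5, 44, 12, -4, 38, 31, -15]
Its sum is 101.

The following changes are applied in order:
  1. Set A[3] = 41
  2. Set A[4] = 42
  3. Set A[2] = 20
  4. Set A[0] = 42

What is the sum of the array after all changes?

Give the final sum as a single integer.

Answer: 205

Derivation:
Initial sum: 101
Change 1: A[3] -4 -> 41, delta = 45, sum = 146
Change 2: A[4] 38 -> 42, delta = 4, sum = 150
Change 3: A[2] 12 -> 20, delta = 8, sum = 158
Change 4: A[0] -5 -> 42, delta = 47, sum = 205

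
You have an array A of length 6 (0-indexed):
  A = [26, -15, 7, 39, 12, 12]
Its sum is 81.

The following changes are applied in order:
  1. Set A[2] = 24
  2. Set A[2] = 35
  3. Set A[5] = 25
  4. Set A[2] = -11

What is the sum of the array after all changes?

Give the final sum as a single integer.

Answer: 76

Derivation:
Initial sum: 81
Change 1: A[2] 7 -> 24, delta = 17, sum = 98
Change 2: A[2] 24 -> 35, delta = 11, sum = 109
Change 3: A[5] 12 -> 25, delta = 13, sum = 122
Change 4: A[2] 35 -> -11, delta = -46, sum = 76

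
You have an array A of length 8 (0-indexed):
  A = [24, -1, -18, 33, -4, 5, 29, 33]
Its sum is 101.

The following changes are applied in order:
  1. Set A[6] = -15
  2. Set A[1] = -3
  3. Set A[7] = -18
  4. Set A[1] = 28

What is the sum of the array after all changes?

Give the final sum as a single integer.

Answer: 35

Derivation:
Initial sum: 101
Change 1: A[6] 29 -> -15, delta = -44, sum = 57
Change 2: A[1] -1 -> -3, delta = -2, sum = 55
Change 3: A[7] 33 -> -18, delta = -51, sum = 4
Change 4: A[1] -3 -> 28, delta = 31, sum = 35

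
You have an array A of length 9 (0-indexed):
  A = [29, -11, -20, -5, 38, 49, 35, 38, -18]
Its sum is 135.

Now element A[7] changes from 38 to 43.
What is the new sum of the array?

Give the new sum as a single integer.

Answer: 140

Derivation:
Old value at index 7: 38
New value at index 7: 43
Delta = 43 - 38 = 5
New sum = old_sum + delta = 135 + (5) = 140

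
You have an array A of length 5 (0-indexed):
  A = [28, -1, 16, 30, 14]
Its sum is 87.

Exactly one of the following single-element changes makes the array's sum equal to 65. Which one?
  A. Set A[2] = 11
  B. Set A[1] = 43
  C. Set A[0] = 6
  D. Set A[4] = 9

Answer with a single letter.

Option A: A[2] 16->11, delta=-5, new_sum=87+(-5)=82
Option B: A[1] -1->43, delta=44, new_sum=87+(44)=131
Option C: A[0] 28->6, delta=-22, new_sum=87+(-22)=65 <-- matches target
Option D: A[4] 14->9, delta=-5, new_sum=87+(-5)=82

Answer: C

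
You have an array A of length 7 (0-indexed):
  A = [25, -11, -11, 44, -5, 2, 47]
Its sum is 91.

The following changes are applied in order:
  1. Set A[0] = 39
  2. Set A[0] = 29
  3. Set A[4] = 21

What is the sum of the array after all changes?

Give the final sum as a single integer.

Initial sum: 91
Change 1: A[0] 25 -> 39, delta = 14, sum = 105
Change 2: A[0] 39 -> 29, delta = -10, sum = 95
Change 3: A[4] -5 -> 21, delta = 26, sum = 121

Answer: 121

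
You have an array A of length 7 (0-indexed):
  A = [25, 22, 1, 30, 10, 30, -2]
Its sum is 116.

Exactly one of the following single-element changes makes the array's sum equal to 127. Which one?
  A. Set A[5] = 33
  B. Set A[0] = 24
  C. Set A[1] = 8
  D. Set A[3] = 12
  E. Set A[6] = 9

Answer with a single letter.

Option A: A[5] 30->33, delta=3, new_sum=116+(3)=119
Option B: A[0] 25->24, delta=-1, new_sum=116+(-1)=115
Option C: A[1] 22->8, delta=-14, new_sum=116+(-14)=102
Option D: A[3] 30->12, delta=-18, new_sum=116+(-18)=98
Option E: A[6] -2->9, delta=11, new_sum=116+(11)=127 <-- matches target

Answer: E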